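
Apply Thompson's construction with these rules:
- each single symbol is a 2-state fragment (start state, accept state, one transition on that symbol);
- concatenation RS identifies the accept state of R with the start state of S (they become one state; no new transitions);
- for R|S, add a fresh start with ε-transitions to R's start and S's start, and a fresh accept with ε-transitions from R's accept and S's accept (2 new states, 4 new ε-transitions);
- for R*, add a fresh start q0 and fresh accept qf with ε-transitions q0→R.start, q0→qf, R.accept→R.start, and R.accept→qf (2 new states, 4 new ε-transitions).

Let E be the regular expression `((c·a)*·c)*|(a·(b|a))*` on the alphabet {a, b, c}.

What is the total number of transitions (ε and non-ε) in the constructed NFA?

Per subexpression:
Each of the 6 symbol leaves contributes 1 transition (1 symbol, 0 ε).
  c·a — 2 transitions (2 symbol, 0 ε)
  (c·a)* — 6 transitions (2 symbol, 4 ε)
  (c·a)*·c — 7 transitions (3 symbol, 4 ε)
  ((c·a)*·c)* — 11 transitions (3 symbol, 8 ε)
  b|a — 6 transitions (2 symbol, 4 ε)
  a·(b|a) — 7 transitions (3 symbol, 4 ε)
  (a·(b|a))* — 11 transitions (3 symbol, 8 ε)
  ((c·a)*·c)*|(a·(b|a))* — 26 transitions (6 symbol, 20 ε)

26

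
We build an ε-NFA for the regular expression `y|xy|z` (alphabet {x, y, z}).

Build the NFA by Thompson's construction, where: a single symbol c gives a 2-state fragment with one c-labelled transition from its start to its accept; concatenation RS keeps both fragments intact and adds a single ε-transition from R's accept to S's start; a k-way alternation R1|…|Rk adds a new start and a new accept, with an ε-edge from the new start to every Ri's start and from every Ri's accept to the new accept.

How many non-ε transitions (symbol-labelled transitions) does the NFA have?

4

Bottom-up over the parse tree:
Each of the 4 symbol leaves contributes exactly 1 symbol transition.
  xy : 2 symbol transitions
  y|xy|z : 4 symbol transitions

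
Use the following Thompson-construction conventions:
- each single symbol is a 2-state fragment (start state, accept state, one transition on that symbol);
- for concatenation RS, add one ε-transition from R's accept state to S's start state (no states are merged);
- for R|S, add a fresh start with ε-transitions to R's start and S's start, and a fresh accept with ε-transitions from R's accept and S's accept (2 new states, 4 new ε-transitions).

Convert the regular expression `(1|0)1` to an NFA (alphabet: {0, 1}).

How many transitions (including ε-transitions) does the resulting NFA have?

8

Building bottom-up:
Each of the 3 symbol leaves contributes 1 transition (1 symbol, 0 ε).
  1|0 — 6 transitions (2 symbol, 4 ε)
  (1|0)1 — 8 transitions (3 symbol, 5 ε)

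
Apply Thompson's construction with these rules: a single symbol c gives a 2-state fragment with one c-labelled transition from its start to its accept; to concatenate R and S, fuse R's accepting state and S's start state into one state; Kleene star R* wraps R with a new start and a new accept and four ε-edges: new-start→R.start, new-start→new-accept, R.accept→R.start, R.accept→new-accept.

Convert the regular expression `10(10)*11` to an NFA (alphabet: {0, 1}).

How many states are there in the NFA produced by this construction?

9

Recursing over subexpressions:
Each of the 6 symbol leaves contributes a 2-state fragment.
  10 : 3 states
  (10)* : 5 states
  10(10)*11 : 9 states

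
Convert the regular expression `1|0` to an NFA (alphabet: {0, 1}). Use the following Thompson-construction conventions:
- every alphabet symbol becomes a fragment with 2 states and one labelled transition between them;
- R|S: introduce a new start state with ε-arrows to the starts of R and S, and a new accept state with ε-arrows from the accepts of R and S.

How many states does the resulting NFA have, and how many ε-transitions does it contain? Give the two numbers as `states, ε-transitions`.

6, 4

Per subexpression:
Each of the 2 symbol leaves contributes 2 states and 0 ε-transitions.
  1|0 — 6 states, 4 ε-transitions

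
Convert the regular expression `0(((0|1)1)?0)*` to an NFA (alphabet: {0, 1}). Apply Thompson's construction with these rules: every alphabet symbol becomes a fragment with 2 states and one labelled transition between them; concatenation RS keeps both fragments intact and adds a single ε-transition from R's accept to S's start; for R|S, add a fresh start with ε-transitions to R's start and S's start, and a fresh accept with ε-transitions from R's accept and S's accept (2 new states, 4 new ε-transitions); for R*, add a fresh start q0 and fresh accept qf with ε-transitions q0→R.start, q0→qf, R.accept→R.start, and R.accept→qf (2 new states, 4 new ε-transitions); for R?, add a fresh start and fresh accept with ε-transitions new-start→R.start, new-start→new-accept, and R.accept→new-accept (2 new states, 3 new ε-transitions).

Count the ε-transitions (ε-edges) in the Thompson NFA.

14

By structural recursion:
Each of the 5 symbol leaves contributes 0 ε-transitions.
  0|1 : 4 ε-transitions
  (0|1)1 : 5 ε-transitions
  ((0|1)1)? : 8 ε-transitions
  ((0|1)1)?0 : 9 ε-transitions
  (((0|1)1)?0)* : 13 ε-transitions
  0(((0|1)1)?0)* : 14 ε-transitions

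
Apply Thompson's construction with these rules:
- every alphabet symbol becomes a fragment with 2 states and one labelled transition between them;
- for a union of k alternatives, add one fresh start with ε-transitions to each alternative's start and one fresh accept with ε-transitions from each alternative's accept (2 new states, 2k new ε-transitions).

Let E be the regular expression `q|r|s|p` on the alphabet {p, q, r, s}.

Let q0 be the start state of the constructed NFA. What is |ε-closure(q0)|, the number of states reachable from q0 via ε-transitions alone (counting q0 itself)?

5

Work bottom-up. For each fragment F, track |ε-closure(F.start)| and whether F's accept lies in that closure (i.e. whether F accepts ε). A single-symbol fragment has closure size 1 and does not accept ε.
  q|r|s|p — |closure| = 1 + 1 + 1 + 1 + 1 = 5 (the new accept is not ε-reachable since no branch accepts ε)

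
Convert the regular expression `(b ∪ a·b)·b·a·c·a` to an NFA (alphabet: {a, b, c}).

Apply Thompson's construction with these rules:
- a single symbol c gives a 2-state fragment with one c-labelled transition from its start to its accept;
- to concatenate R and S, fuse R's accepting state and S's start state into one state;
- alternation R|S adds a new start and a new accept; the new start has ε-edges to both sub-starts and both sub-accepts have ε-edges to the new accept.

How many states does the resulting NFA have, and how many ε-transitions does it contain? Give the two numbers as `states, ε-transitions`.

11, 4

Building bottom-up:
Each of the 7 symbol leaves contributes 2 states and 0 ε-transitions.
  a·b → 3 states, 0 ε-transitions
  b ∪ a·b → 7 states, 4 ε-transitions
  (b ∪ a·b)·b·a·c·a → 11 states, 4 ε-transitions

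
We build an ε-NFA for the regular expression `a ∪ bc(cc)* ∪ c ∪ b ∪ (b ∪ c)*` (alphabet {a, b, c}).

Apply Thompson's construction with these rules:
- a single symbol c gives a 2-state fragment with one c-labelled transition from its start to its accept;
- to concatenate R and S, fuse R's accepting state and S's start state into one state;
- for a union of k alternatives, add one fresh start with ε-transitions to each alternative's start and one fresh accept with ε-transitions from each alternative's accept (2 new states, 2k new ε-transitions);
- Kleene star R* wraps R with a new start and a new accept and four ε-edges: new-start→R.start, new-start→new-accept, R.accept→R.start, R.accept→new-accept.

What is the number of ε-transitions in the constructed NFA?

By structural recursion:
Each of the 9 symbol leaves contributes 0 ε-transitions.
  cc = 0 ε-transitions
  (cc)* = 4 ε-transitions
  bc(cc)* = 4 ε-transitions
  b ∪ c = 4 ε-transitions
  (b ∪ c)* = 8 ε-transitions
  a ∪ bc(cc)* ∪ c ∪ b ∪ (b ∪ c)* = 22 ε-transitions

22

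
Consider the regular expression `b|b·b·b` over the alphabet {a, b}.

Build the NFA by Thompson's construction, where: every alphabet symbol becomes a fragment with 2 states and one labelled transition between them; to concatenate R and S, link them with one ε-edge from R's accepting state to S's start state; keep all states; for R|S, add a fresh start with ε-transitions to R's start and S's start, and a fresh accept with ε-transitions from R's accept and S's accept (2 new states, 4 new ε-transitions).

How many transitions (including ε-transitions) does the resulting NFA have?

10

Recursing over subexpressions:
Each of the 4 symbol leaves contributes 1 transition (1 symbol, 0 ε).
  b·b·b → 5 transitions (3 symbol, 2 ε)
  b|b·b·b → 10 transitions (4 symbol, 6 ε)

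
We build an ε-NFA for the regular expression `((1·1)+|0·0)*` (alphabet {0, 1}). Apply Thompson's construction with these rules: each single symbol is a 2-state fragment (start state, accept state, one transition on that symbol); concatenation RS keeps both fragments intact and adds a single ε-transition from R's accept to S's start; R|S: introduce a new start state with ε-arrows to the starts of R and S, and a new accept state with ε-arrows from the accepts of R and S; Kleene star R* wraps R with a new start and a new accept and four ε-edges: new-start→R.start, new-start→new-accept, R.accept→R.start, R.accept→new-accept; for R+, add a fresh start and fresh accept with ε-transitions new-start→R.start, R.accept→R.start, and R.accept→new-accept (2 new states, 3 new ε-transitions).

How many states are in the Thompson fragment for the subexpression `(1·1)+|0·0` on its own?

12

Fragment for `(1·1)+|0·0`:
Each of the 4 symbol leaves contributes a 2-state fragment.
  1·1 — 4 states
  (1·1)+ — 6 states
  0·0 — 4 states
  (1·1)+|0·0 — 12 states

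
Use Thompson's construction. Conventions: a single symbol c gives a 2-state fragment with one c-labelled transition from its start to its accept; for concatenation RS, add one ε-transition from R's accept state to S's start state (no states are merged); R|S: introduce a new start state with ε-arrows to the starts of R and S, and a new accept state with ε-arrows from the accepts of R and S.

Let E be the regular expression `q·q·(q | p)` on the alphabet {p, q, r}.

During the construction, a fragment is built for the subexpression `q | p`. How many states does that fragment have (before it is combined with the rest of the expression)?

6

Fragment for `q | p`:
Each of the 2 symbol leaves contributes a 2-state fragment.
  q | p → 6 states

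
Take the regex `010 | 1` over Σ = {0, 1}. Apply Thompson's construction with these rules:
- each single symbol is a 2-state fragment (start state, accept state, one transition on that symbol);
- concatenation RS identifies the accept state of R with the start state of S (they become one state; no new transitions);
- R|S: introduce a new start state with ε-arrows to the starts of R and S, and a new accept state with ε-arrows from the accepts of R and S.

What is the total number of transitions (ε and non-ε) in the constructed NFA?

8

Recursing over subexpressions:
Each of the 4 symbol leaves contributes 1 transition (1 symbol, 0 ε).
  010 → 3 transitions (3 symbol, 0 ε)
  010 | 1 → 8 transitions (4 symbol, 4 ε)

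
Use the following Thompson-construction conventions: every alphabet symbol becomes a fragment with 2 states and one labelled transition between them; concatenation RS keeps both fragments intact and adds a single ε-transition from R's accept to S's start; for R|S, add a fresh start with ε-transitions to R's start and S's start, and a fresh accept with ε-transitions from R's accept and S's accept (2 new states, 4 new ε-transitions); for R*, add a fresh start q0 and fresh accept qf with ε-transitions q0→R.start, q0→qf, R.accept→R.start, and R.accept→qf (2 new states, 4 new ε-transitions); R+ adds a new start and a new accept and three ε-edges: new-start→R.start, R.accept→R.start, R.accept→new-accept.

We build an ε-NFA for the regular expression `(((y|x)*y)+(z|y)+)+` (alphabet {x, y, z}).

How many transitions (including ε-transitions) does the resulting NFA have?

Building bottom-up:
Each of the 5 symbol leaves contributes 1 transition (1 symbol, 0 ε).
  y|x — 6 transitions (2 symbol, 4 ε)
  (y|x)* — 10 transitions (2 symbol, 8 ε)
  (y|x)*y — 12 transitions (3 symbol, 9 ε)
  ((y|x)*y)+ — 15 transitions (3 symbol, 12 ε)
  z|y — 6 transitions (2 symbol, 4 ε)
  (z|y)+ — 9 transitions (2 symbol, 7 ε)
  ((y|x)*y)+(z|y)+ — 25 transitions (5 symbol, 20 ε)
  (((y|x)*y)+(z|y)+)+ — 28 transitions (5 symbol, 23 ε)

28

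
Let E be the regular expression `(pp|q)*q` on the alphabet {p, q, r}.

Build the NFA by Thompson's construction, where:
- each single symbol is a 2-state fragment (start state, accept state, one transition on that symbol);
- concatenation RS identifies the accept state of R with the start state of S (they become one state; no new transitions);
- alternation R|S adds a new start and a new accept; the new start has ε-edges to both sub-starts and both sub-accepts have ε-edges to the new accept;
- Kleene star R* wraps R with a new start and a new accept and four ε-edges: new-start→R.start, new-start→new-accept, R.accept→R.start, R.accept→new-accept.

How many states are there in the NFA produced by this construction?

Bottom-up over the parse tree:
Each of the 4 symbol leaves contributes a 2-state fragment.
  pp = 3 states
  pp|q = 7 states
  (pp|q)* = 9 states
  (pp|q)*q = 10 states

10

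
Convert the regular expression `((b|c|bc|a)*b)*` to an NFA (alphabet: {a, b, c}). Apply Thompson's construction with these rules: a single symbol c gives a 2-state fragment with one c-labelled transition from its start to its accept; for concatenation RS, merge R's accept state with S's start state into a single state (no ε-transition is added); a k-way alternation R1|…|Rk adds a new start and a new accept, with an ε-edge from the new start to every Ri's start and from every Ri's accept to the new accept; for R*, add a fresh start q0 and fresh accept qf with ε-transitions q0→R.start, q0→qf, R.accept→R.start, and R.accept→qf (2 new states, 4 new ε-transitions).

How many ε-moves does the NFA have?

16

Bottom-up over the parse tree:
Each of the 6 symbol leaves contributes 0 ε-transitions.
  bc → 0 ε-transitions
  b|c|bc|a → 8 ε-transitions
  (b|c|bc|a)* → 12 ε-transitions
  (b|c|bc|a)*b → 12 ε-transitions
  ((b|c|bc|a)*b)* → 16 ε-transitions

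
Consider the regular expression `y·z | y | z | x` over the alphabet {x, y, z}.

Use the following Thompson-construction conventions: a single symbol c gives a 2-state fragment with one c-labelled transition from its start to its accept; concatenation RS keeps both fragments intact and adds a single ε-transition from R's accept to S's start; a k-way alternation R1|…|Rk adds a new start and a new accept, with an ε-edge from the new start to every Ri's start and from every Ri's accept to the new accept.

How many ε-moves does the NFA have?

Bottom-up over the parse tree:
Each of the 5 symbol leaves contributes 0 ε-transitions.
  y·z — 1 ε-transition
  y·z | y | z | x — 9 ε-transitions

9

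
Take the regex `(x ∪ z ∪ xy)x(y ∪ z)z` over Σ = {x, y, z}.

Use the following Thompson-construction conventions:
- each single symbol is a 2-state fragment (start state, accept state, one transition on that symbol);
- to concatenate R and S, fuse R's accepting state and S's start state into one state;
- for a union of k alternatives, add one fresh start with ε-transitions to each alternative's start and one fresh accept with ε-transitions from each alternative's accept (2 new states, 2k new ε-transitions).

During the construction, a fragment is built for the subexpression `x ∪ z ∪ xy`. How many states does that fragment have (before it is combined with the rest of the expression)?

Fragment for `x ∪ z ∪ xy`:
Each of the 4 symbol leaves contributes a 2-state fragment.
  xy → 3 states
  x ∪ z ∪ xy → 9 states

9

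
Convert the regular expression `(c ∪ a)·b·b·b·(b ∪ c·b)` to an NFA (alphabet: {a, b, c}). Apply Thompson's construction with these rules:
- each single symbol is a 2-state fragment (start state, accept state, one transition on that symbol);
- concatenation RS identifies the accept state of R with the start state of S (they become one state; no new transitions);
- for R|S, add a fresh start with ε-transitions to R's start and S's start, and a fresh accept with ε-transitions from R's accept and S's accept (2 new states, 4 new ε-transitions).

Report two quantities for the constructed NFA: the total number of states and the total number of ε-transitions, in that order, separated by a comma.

15, 8

Bottom-up over the parse tree:
Each of the 8 symbol leaves contributes 2 states and 0 ε-transitions.
  c ∪ a → 6 states, 4 ε-transitions
  c·b → 3 states, 0 ε-transitions
  b ∪ c·b → 7 states, 4 ε-transitions
  (c ∪ a)·b·b·b·(b ∪ c·b) → 15 states, 8 ε-transitions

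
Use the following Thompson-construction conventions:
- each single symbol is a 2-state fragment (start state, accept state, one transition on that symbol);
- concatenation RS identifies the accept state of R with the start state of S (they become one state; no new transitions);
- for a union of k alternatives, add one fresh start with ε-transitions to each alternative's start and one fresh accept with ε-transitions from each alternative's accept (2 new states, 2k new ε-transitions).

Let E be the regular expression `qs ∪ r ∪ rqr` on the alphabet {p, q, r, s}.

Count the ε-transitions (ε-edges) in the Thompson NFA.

Bottom-up over the parse tree:
Each of the 6 symbol leaves contributes 0 ε-transitions.
  qs = 0 ε-transitions
  rqr = 0 ε-transitions
  qs ∪ r ∪ rqr = 6 ε-transitions

6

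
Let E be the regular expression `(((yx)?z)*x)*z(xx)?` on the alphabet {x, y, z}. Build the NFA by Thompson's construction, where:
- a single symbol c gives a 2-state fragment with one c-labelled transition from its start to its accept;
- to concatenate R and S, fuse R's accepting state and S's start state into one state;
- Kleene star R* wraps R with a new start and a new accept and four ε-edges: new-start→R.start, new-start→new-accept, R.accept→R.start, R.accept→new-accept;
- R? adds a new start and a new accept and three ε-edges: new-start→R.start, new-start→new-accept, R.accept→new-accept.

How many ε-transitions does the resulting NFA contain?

14

Recursing over subexpressions:
Each of the 7 symbol leaves contributes 0 ε-transitions.
  yx : 0 ε-transitions
  (yx)? : 3 ε-transitions
  (yx)?z : 3 ε-transitions
  ((yx)?z)* : 7 ε-transitions
  ((yx)?z)*x : 7 ε-transitions
  (((yx)?z)*x)* : 11 ε-transitions
  xx : 0 ε-transitions
  (xx)? : 3 ε-transitions
  (((yx)?z)*x)*z(xx)? : 14 ε-transitions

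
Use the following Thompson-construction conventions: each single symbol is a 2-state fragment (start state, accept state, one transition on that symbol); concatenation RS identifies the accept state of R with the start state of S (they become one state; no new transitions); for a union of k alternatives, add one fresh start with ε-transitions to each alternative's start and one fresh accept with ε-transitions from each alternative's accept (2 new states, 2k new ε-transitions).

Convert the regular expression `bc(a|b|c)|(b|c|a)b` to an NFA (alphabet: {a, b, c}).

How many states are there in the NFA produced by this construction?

21

Building bottom-up:
Each of the 9 symbol leaves contributes a 2-state fragment.
  a|b|c = 8 states
  bc(a|b|c) = 10 states
  b|c|a = 8 states
  (b|c|a)b = 9 states
  bc(a|b|c)|(b|c|a)b = 21 states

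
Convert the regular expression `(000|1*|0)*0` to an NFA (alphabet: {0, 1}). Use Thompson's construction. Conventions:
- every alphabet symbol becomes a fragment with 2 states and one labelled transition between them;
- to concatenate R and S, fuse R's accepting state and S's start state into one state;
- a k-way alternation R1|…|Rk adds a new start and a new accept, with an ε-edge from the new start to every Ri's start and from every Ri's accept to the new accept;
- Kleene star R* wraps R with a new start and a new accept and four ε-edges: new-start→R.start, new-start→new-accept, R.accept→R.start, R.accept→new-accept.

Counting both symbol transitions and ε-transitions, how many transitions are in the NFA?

Building bottom-up:
Each of the 6 symbol leaves contributes 1 transition (1 symbol, 0 ε).
  000 = 3 transitions (3 symbol, 0 ε)
  1* = 5 transitions (1 symbol, 4 ε)
  000|1*|0 = 15 transitions (5 symbol, 10 ε)
  (000|1*|0)* = 19 transitions (5 symbol, 14 ε)
  (000|1*|0)*0 = 20 transitions (6 symbol, 14 ε)

20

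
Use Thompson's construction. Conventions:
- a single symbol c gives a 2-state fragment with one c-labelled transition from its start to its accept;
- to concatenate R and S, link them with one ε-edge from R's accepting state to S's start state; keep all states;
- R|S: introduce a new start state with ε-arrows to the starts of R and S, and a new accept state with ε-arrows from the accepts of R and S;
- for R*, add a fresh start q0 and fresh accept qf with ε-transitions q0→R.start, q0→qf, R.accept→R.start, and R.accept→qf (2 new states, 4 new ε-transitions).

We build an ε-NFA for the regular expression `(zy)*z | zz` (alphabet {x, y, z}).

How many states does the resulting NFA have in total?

14

Bottom-up over the parse tree:
Each of the 5 symbol leaves contributes a 2-state fragment.
  zy : 4 states
  (zy)* : 6 states
  (zy)*z : 8 states
  zz : 4 states
  (zy)*z | zz : 14 states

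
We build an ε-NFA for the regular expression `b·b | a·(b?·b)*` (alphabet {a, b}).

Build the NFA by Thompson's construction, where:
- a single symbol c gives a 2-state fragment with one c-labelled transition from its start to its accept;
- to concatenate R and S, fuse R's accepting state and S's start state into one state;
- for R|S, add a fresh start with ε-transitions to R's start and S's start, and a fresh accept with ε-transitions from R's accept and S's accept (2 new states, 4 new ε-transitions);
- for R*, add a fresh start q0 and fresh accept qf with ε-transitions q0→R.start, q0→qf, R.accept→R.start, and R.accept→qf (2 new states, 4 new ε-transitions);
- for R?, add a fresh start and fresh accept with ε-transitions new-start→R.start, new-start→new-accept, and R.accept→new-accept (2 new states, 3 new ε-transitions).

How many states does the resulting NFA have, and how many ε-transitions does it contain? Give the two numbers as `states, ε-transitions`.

13, 11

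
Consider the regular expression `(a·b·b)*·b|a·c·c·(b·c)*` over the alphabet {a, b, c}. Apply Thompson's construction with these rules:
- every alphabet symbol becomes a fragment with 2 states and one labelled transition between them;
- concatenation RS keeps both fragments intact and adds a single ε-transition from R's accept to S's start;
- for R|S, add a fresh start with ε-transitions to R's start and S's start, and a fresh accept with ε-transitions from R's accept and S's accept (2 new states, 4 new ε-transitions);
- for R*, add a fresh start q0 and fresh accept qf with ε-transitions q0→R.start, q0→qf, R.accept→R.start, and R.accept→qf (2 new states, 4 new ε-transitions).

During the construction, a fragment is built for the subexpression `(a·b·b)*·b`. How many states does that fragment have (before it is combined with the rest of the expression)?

10

Fragment for `(a·b·b)*·b`:
Each of the 4 symbol leaves contributes a 2-state fragment.
  a·b·b : 6 states
  (a·b·b)* : 8 states
  (a·b·b)*·b : 10 states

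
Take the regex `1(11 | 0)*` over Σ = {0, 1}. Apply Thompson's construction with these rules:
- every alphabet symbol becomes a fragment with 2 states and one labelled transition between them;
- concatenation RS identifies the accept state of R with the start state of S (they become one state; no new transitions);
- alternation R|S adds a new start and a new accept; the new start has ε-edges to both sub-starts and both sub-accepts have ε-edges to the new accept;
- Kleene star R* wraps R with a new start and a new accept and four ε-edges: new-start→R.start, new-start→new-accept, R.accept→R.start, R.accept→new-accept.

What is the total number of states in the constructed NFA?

Building bottom-up:
Each of the 4 symbol leaves contributes a 2-state fragment.
  11 → 3 states
  11 | 0 → 7 states
  (11 | 0)* → 9 states
  1(11 | 0)* → 10 states

10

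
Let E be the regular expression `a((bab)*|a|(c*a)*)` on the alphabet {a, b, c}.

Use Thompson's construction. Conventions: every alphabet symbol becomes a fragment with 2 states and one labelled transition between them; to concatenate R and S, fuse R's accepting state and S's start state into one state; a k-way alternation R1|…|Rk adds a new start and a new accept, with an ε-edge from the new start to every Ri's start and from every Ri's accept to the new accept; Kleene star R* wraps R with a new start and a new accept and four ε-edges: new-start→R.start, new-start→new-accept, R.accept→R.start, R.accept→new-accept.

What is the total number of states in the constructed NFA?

18

Building bottom-up:
Each of the 7 symbol leaves contributes a 2-state fragment.
  bab = 4 states
  (bab)* = 6 states
  c* = 4 states
  c*a = 5 states
  (c*a)* = 7 states
  (bab)*|a|(c*a)* = 17 states
  a((bab)*|a|(c*a)*) = 18 states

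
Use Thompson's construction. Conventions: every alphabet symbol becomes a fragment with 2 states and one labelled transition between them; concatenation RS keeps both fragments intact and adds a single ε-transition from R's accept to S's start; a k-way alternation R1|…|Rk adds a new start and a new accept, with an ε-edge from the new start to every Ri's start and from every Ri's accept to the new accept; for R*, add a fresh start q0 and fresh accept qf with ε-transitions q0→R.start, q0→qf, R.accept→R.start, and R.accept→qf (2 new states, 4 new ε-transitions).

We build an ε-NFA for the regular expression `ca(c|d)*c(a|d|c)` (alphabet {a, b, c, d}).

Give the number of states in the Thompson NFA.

Recursing over subexpressions:
Each of the 8 symbol leaves contributes a 2-state fragment.
  c|d → 6 states
  (c|d)* → 8 states
  a|d|c → 8 states
  ca(c|d)*c(a|d|c) → 22 states

22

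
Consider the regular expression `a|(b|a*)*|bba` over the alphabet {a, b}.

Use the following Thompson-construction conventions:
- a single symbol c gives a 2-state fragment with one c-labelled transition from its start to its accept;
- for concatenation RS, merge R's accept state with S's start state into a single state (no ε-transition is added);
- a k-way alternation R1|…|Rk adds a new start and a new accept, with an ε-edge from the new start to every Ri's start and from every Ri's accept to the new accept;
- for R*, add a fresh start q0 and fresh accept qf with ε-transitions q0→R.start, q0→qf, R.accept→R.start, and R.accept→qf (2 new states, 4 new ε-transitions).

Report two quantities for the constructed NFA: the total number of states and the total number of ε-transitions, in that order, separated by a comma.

By structural recursion:
Each of the 6 symbol leaves contributes 2 states and 0 ε-transitions.
  a* → 4 states, 4 ε-transitions
  b|a* → 8 states, 8 ε-transitions
  (b|a*)* → 10 states, 12 ε-transitions
  bba → 4 states, 0 ε-transitions
  a|(b|a*)*|bba → 18 states, 18 ε-transitions

18, 18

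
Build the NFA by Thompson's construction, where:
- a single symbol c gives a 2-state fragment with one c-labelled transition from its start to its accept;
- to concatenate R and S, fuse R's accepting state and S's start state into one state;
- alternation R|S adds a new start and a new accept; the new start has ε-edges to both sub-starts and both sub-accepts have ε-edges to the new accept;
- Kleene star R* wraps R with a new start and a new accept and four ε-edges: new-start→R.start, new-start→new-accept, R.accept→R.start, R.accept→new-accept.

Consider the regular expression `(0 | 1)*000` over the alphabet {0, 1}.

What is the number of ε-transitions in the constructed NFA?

8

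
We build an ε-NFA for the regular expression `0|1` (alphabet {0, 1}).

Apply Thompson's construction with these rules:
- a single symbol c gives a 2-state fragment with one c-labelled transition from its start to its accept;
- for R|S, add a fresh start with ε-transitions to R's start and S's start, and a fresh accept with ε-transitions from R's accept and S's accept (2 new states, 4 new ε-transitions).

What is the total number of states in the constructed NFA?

Building bottom-up:
Each of the 2 symbol leaves contributes a 2-state fragment.
  0|1 — 6 states

6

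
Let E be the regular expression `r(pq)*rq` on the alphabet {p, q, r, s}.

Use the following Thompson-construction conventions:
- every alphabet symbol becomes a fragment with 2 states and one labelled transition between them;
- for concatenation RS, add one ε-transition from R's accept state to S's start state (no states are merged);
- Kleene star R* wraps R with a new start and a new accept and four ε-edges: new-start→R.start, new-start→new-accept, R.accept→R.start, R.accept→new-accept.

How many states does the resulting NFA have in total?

12

By structural recursion:
Each of the 5 symbol leaves contributes a 2-state fragment.
  pq — 4 states
  (pq)* — 6 states
  r(pq)*rq — 12 states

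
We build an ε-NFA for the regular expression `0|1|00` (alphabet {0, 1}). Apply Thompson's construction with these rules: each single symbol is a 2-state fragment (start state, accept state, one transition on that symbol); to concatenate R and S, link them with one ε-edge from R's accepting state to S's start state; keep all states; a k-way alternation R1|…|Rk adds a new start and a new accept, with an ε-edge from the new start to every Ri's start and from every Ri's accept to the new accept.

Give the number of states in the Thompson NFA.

10

Building bottom-up:
Each of the 4 symbol leaves contributes a 2-state fragment.
  00 : 4 states
  0|1|00 : 10 states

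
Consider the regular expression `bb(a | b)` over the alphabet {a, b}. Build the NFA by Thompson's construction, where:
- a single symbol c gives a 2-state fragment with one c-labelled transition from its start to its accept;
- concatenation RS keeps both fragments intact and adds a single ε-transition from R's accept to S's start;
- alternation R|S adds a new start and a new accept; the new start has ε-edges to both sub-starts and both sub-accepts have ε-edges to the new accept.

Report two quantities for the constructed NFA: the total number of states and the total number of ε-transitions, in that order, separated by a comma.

By structural recursion:
Each of the 4 symbol leaves contributes 2 states and 0 ε-transitions.
  a | b : 6 states, 4 ε-transitions
  bb(a | b) : 10 states, 6 ε-transitions

10, 6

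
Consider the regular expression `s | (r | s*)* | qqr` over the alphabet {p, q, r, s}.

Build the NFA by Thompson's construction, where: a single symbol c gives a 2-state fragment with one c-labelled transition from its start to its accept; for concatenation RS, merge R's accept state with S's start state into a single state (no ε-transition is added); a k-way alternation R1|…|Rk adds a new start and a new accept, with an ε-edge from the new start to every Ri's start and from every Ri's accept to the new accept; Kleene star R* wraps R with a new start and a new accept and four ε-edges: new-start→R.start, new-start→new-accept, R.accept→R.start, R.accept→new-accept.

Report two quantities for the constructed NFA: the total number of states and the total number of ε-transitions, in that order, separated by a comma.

By structural recursion:
Each of the 6 symbol leaves contributes 2 states and 0 ε-transitions.
  s* — 4 states, 4 ε-transitions
  r | s* — 8 states, 8 ε-transitions
  (r | s*)* — 10 states, 12 ε-transitions
  qqr — 4 states, 0 ε-transitions
  s | (r | s*)* | qqr — 18 states, 18 ε-transitions

18, 18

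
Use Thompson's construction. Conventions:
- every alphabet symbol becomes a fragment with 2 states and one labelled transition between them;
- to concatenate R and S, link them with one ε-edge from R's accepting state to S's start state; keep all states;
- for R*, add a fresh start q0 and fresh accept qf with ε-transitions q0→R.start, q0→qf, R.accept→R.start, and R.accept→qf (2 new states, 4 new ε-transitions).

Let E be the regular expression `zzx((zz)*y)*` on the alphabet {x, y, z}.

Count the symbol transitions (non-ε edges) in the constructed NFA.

Building bottom-up:
Each of the 6 symbol leaves contributes exactly 1 symbol transition.
  zz = 2 symbol transitions
  (zz)* = 2 symbol transitions
  (zz)*y = 3 symbol transitions
  ((zz)*y)* = 3 symbol transitions
  zzx((zz)*y)* = 6 symbol transitions

6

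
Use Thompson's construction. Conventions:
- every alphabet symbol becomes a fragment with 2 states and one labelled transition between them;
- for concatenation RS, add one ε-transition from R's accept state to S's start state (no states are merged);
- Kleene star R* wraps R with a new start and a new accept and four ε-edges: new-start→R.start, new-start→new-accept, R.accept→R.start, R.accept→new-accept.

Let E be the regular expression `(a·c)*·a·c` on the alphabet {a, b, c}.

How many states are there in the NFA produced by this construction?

10

Bottom-up over the parse tree:
Each of the 4 symbol leaves contributes a 2-state fragment.
  a·c → 4 states
  (a·c)* → 6 states
  (a·c)*·a·c → 10 states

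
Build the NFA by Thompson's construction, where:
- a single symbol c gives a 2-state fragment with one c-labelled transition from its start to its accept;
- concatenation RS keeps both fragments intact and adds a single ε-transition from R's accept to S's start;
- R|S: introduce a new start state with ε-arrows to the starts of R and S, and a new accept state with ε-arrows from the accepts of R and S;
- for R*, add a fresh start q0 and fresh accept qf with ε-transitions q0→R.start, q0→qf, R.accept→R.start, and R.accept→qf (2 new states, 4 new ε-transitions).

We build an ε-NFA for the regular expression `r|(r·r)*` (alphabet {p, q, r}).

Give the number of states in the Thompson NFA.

10

Bottom-up over the parse tree:
Each of the 3 symbol leaves contributes a 2-state fragment.
  r·r → 4 states
  (r·r)* → 6 states
  r|(r·r)* → 10 states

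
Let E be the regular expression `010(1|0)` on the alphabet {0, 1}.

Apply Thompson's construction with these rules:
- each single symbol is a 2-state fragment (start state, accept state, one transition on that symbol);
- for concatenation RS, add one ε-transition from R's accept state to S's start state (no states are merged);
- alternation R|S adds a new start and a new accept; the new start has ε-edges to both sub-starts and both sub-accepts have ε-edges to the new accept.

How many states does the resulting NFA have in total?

12

Recursing over subexpressions:
Each of the 5 symbol leaves contributes a 2-state fragment.
  1|0 — 6 states
  010(1|0) — 12 states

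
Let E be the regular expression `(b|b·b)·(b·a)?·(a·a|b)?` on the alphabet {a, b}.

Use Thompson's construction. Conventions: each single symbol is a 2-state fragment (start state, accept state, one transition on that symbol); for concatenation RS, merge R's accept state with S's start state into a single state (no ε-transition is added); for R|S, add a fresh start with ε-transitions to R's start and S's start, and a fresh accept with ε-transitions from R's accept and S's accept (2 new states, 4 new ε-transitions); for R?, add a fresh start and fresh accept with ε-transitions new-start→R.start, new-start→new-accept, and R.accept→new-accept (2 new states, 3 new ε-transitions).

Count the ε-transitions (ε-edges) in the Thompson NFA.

Bottom-up over the parse tree:
Each of the 8 symbol leaves contributes 0 ε-transitions.
  b·b : 0 ε-transitions
  b|b·b : 4 ε-transitions
  b·a : 0 ε-transitions
  (b·a)? : 3 ε-transitions
  a·a : 0 ε-transitions
  a·a|b : 4 ε-transitions
  (a·a|b)? : 7 ε-transitions
  (b|b·b)·(b·a)?·(a·a|b)? : 14 ε-transitions

14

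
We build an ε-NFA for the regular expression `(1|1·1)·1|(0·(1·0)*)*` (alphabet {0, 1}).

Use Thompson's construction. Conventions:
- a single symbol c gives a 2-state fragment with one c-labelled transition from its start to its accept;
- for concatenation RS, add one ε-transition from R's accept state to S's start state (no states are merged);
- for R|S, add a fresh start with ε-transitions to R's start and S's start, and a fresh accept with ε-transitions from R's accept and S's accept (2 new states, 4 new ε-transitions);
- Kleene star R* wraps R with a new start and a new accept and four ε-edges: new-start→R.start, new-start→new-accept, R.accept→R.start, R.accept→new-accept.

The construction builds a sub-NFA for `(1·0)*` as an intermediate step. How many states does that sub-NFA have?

6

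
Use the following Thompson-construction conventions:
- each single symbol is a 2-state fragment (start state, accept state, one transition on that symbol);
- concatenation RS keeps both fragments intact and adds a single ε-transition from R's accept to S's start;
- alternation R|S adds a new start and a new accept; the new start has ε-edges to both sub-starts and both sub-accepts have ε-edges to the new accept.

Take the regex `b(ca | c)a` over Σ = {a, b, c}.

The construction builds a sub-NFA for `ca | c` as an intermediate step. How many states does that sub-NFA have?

8

Fragment for `ca | c`:
Each of the 3 symbol leaves contributes a 2-state fragment.
  ca = 4 states
  ca | c = 8 states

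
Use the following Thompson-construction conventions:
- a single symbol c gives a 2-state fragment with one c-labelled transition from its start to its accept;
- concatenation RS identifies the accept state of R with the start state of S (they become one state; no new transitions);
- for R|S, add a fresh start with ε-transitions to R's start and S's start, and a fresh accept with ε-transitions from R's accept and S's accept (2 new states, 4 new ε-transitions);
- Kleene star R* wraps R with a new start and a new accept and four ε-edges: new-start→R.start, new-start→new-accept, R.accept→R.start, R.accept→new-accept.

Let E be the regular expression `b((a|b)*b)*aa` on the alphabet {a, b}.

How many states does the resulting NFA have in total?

Building bottom-up:
Each of the 6 symbol leaves contributes a 2-state fragment.
  a|b = 6 states
  (a|b)* = 8 states
  (a|b)*b = 9 states
  ((a|b)*b)* = 11 states
  b((a|b)*b)*aa = 14 states

14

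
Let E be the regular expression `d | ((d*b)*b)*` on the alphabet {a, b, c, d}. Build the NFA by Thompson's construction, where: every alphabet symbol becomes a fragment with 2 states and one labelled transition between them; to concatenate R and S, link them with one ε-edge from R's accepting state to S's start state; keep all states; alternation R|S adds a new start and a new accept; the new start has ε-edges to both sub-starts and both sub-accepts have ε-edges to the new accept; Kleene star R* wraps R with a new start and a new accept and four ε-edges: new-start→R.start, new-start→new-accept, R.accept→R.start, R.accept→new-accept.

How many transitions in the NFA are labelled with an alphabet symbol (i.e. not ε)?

Bottom-up over the parse tree:
Each of the 4 symbol leaves contributes exactly 1 symbol transition.
  d* = 1 symbol transition
  d*b = 2 symbol transitions
  (d*b)* = 2 symbol transitions
  (d*b)*b = 3 symbol transitions
  ((d*b)*b)* = 3 symbol transitions
  d | ((d*b)*b)* = 4 symbol transitions

4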